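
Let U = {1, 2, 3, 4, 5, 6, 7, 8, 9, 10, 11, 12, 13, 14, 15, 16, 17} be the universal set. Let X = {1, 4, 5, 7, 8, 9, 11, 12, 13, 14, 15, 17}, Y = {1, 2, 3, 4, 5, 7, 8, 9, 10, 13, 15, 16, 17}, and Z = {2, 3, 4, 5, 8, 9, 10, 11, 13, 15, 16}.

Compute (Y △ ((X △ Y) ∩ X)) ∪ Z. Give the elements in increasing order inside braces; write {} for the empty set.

{1, 2, 3, 4, 5, 7, 8, 9, 10, 11, 12, 13, 14, 15, 16, 17}

X △ Y = {2, 3, 10, 11, 12, 14, 16}
(X △ Y) ∩ X = {11, 12, 14}
Y △ ((X △ Y) ∩ X) = {1, 2, 3, 4, 5, 7, 8, 9, 10, 11, 12, 13, 14, 15, 16, 17}
(Y △ ((X △ Y) ∩ X)) ∪ Z = {1, 2, 3, 4, 5, 7, 8, 9, 10, 11, 12, 13, 14, 15, 16, 17}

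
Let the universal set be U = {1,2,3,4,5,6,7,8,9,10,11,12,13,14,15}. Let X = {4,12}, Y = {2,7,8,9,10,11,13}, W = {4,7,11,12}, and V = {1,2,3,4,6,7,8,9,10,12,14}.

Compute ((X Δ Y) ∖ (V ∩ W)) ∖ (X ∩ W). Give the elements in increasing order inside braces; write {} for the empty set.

{2,8,9,10,11,13}

X Δ Y = {2,4,7,8,9,10,11,12,13}
V ∩ W = {4,7,12}
(X Δ Y) ∖ (V ∩ W) = {2,8,9,10,11,13}
X ∩ W = {4,12}
((X Δ Y) ∖ (V ∩ W)) ∖ (X ∩ W) = {2,8,9,10,11,13}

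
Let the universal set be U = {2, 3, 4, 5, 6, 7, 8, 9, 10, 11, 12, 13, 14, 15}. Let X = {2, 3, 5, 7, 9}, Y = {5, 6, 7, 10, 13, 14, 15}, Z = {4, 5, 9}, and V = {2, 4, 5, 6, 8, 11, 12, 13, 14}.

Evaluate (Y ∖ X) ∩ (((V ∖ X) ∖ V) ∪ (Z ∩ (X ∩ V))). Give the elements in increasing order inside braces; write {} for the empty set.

{}

Y ∖ X = {6, 10, 13, 14, 15}
V ∖ X = {4, 6, 8, 11, 12, 13, 14}
(V ∖ X) ∖ V = {}
X ∩ V = {2, 5}
Z ∩ (X ∩ V) = {5}
((V ∖ X) ∖ V) ∪ (Z ∩ (X ∩ V)) = {5}
(Y ∖ X) ∩ (((V ∖ X) ∖ V) ∪ (Z ∩ (X ∩ V))) = {}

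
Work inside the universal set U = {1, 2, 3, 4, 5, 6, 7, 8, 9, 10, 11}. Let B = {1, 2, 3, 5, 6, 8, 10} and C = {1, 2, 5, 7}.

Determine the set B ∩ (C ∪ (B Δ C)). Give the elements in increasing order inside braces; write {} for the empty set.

B Δ C = {3, 6, 7, 8, 10}
C ∪ (B Δ C) = {1, 2, 3, 5, 6, 7, 8, 10}
B ∩ (C ∪ (B Δ C)) = {1, 2, 3, 5, 6, 8, 10}

{1, 2, 3, 5, 6, 8, 10}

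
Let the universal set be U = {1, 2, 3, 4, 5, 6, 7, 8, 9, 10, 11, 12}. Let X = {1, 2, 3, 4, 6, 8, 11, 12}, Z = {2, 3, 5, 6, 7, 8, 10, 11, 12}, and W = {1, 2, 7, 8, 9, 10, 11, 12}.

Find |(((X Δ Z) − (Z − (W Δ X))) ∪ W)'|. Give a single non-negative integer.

3

X Δ Z = {1, 4, 5, 7, 10}
W Δ X = {3, 4, 6, 7, 9, 10}
Z − (W Δ X) = {2, 5, 8, 11, 12}
(X Δ Z) − (Z − (W Δ X)) = {1, 4, 7, 10}
((X Δ Z) − (Z − (W Δ X))) ∪ W = {1, 2, 4, 7, 8, 9, 10, 11, 12}
(((X Δ Z) − (Z − (W Δ X))) ∪ W)' = {3, 5, 6}
|(((X Δ Z) − (Z − (W Δ X))) ∪ W)'| = 3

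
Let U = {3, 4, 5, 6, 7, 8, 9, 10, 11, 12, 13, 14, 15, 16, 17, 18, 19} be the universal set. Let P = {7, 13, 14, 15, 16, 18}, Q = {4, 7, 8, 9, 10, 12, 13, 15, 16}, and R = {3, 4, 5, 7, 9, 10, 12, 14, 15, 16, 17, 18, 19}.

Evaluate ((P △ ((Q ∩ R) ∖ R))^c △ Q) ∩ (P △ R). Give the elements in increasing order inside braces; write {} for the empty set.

Q ∩ R = {4, 7, 9, 10, 12, 15, 16}
(Q ∩ R) ∖ R = {}
P △ ((Q ∩ R) ∖ R) = {7, 13, 14, 15, 16, 18}
(P △ ((Q ∩ R) ∖ R))^c = {3, 4, 5, 6, 8, 9, 10, 11, 12, 17, 19}
(P △ ((Q ∩ R) ∖ R))^c △ Q = {3, 5, 6, 7, 11, 13, 15, 16, 17, 19}
P △ R = {3, 4, 5, 9, 10, 12, 13, 17, 19}
((P △ ((Q ∩ R) ∖ R))^c △ Q) ∩ (P △ R) = {3, 5, 13, 17, 19}

{3, 5, 13, 17, 19}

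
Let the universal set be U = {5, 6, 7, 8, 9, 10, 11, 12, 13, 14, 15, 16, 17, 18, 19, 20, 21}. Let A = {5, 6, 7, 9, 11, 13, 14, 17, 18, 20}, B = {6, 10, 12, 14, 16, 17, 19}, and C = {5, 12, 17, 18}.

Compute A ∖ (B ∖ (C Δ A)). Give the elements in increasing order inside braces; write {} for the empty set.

{5, 6, 7, 9, 11, 13, 14, 18, 20}

C Δ A = {6, 7, 9, 11, 12, 13, 14, 20}
B ∖ (C Δ A) = {10, 16, 17, 19}
A ∖ (B ∖ (C Δ A)) = {5, 6, 7, 9, 11, 13, 14, 18, 20}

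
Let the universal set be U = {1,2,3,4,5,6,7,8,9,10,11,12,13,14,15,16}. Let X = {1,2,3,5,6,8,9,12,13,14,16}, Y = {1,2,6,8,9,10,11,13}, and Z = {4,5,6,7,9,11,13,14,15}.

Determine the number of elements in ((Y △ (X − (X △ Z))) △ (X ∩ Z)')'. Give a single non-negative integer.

X △ Z = {1,2,3,4,7,8,11,12,15,16}
X − (X △ Z) = {5,6,9,13,14}
Y △ (X − (X △ Z)) = {1,2,5,8,10,11,14}
X ∩ Z = {5,6,9,13,14}
(X ∩ Z)' = {1,2,3,4,7,8,10,11,12,15,16}
(Y △ (X − (X △ Z))) △ (X ∩ Z)' = {3,4,5,7,12,14,15,16}
((Y △ (X − (X △ Z))) △ (X ∩ Z)')' = {1,2,6,8,9,10,11,13}
|((Y △ (X − (X △ Z))) △ (X ∩ Z)')'| = 8

8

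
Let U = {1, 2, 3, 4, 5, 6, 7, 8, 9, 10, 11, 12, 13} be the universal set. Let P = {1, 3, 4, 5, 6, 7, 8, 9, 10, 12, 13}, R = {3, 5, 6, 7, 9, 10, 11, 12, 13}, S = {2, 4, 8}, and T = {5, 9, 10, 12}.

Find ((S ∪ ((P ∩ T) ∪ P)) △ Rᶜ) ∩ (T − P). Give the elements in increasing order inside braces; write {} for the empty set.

{}

P ∩ T = {5, 9, 10, 12}
(P ∩ T) ∪ P = {1, 3, 4, 5, 6, 7, 8, 9, 10, 12, 13}
S ∪ ((P ∩ T) ∪ P) = {1, 2, 3, 4, 5, 6, 7, 8, 9, 10, 12, 13}
Rᶜ = {1, 2, 4, 8}
(S ∪ ((P ∩ T) ∪ P)) △ Rᶜ = {3, 5, 6, 7, 9, 10, 12, 13}
T − P = {}
((S ∪ ((P ∩ T) ∪ P)) △ Rᶜ) ∩ (T − P) = {}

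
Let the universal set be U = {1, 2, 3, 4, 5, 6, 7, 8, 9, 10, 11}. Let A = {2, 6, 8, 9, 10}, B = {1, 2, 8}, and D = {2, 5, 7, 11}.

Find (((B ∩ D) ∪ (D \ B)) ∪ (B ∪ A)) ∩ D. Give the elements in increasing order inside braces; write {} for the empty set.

B ∩ D = {2}
D \ B = {5, 7, 11}
(B ∩ D) ∪ (D \ B) = {2, 5, 7, 11}
B ∪ A = {1, 2, 6, 8, 9, 10}
((B ∩ D) ∪ (D \ B)) ∪ (B ∪ A) = {1, 2, 5, 6, 7, 8, 9, 10, 11}
(((B ∩ D) ∪ (D \ B)) ∪ (B ∪ A)) ∩ D = {2, 5, 7, 11}

{2, 5, 7, 11}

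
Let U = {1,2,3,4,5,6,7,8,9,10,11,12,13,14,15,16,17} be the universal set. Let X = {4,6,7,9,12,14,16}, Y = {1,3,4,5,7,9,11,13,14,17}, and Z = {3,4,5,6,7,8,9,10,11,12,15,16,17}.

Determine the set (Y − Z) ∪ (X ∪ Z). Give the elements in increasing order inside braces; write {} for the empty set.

Y − Z = {1,13,14}
X ∪ Z = {3,4,5,6,7,8,9,10,11,12,14,15,16,17}
(Y − Z) ∪ (X ∪ Z) = {1,3,4,5,6,7,8,9,10,11,12,13,14,15,16,17}

{1,3,4,5,6,7,8,9,10,11,12,13,14,15,16,17}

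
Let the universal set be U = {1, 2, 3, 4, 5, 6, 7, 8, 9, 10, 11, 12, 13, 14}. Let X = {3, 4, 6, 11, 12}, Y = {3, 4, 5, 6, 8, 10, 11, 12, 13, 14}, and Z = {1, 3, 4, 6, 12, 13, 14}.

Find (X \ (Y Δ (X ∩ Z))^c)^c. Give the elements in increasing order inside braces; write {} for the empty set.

{1, 2, 3, 4, 5, 6, 7, 8, 9, 10, 12, 13, 14}

X ∩ Z = {3, 4, 6, 12}
Y Δ (X ∩ Z) = {5, 8, 10, 11, 13, 14}
(Y Δ (X ∩ Z))^c = {1, 2, 3, 4, 6, 7, 9, 12}
X \ (Y Δ (X ∩ Z))^c = {11}
(X \ (Y Δ (X ∩ Z))^c)^c = {1, 2, 3, 4, 5, 6, 7, 8, 9, 10, 12, 13, 14}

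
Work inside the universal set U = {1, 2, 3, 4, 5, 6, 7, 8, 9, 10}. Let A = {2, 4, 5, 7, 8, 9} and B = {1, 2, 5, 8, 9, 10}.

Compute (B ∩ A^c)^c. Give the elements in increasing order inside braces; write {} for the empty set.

A^c = {1, 3, 6, 10}
B ∩ A^c = {1, 10}
(B ∩ A^c)^c = {2, 3, 4, 5, 6, 7, 8, 9}

{2, 3, 4, 5, 6, 7, 8, 9}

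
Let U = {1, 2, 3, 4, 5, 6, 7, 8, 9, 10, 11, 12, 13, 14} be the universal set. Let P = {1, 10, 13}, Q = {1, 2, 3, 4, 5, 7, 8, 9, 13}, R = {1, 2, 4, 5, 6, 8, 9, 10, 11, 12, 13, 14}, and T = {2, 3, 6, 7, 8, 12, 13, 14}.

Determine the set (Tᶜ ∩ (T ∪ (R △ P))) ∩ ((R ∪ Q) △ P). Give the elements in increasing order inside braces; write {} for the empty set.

{4, 5, 9, 11}

Tᶜ = {1, 4, 5, 9, 10, 11}
R △ P = {2, 4, 5, 6, 8, 9, 11, 12, 14}
T ∪ (R △ P) = {2, 3, 4, 5, 6, 7, 8, 9, 11, 12, 13, 14}
Tᶜ ∩ (T ∪ (R △ P)) = {4, 5, 9, 11}
R ∪ Q = {1, 2, 3, 4, 5, 6, 7, 8, 9, 10, 11, 12, 13, 14}
(R ∪ Q) △ P = {2, 3, 4, 5, 6, 7, 8, 9, 11, 12, 14}
(Tᶜ ∩ (T ∪ (R △ P))) ∩ ((R ∪ Q) △ P) = {4, 5, 9, 11}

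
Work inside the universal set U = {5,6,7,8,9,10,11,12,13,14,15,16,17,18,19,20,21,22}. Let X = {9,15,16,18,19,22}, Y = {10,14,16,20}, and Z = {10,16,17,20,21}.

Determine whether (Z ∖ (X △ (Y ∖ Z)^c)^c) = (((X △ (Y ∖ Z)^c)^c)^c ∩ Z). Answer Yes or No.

Yes

Y ∖ Z = {14}
(Y ∖ Z)^c = {5,6,7,8,9,10,11,12,13,15,16,17,18,19,20,21,22}
X △ (Y ∖ Z)^c = {5,6,7,8,10,11,12,13,17,20,21}
(X △ (Y ∖ Z)^c)^c = {9,14,15,16,18,19,22}
Z ∖ (X △ (Y ∖ Z)^c)^c = {10,17,20,21}
((X △ (Y ∖ Z)^c)^c)^c = {5,6,7,8,10,11,12,13,17,20,21}
((X △ (Y ∖ Z)^c)^c)^c ∩ Z = {10,17,20,21}
Both equal {10,17,20,21}, so Z ∖ (X △ (Y ∖ Z)^c)^c = ((X △ (Y ∖ Z)^c)^c)^c ∩ Z.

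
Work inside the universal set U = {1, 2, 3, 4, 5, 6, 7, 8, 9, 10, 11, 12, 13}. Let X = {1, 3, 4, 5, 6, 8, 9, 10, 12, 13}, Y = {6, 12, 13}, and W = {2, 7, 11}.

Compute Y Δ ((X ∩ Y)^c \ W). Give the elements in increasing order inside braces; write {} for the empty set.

{1, 3, 4, 5, 6, 8, 9, 10, 12, 13}

X ∩ Y = {6, 12, 13}
(X ∩ Y)^c = {1, 2, 3, 4, 5, 7, 8, 9, 10, 11}
(X ∩ Y)^c \ W = {1, 3, 4, 5, 8, 9, 10}
Y Δ ((X ∩ Y)^c \ W) = {1, 3, 4, 5, 6, 8, 9, 10, 12, 13}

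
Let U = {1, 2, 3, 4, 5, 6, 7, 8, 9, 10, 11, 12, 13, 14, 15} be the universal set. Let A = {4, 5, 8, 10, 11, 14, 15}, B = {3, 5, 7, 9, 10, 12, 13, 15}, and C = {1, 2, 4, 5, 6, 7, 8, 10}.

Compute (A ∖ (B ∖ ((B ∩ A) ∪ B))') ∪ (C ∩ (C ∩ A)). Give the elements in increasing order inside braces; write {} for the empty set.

{4, 5, 8, 10}

B ∩ A = {5, 10, 15}
(B ∩ A) ∪ B = {3, 5, 7, 9, 10, 12, 13, 15}
B ∖ ((B ∩ A) ∪ B) = {}
(B ∖ ((B ∩ A) ∪ B))' = {1, 2, 3, 4, 5, 6, 7, 8, 9, 10, 11, 12, 13, 14, 15}
A ∖ (B ∖ ((B ∩ A) ∪ B))' = {}
C ∩ A = {4, 5, 8, 10}
C ∩ (C ∩ A) = {4, 5, 8, 10}
(A ∖ (B ∖ ((B ∩ A) ∪ B))') ∪ (C ∩ (C ∩ A)) = {4, 5, 8, 10}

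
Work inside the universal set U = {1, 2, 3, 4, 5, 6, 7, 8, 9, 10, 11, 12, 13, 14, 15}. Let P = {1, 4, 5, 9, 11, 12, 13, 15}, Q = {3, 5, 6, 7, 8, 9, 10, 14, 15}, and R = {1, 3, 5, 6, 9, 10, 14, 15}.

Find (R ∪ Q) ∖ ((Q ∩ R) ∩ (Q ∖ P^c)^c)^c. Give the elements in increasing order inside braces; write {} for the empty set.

R ∪ Q = {1, 3, 5, 6, 7, 8, 9, 10, 14, 15}
Q ∩ R = {3, 5, 6, 9, 10, 14, 15}
P^c = {2, 3, 6, 7, 8, 10, 14}
Q ∖ P^c = {5, 9, 15}
(Q ∖ P^c)^c = {1, 2, 3, 4, 6, 7, 8, 10, 11, 12, 13, 14}
(Q ∩ R) ∩ (Q ∖ P^c)^c = {3, 6, 10, 14}
((Q ∩ R) ∩ (Q ∖ P^c)^c)^c = {1, 2, 4, 5, 7, 8, 9, 11, 12, 13, 15}
(R ∪ Q) ∖ ((Q ∩ R) ∩ (Q ∖ P^c)^c)^c = {3, 6, 10, 14}

{3, 6, 10, 14}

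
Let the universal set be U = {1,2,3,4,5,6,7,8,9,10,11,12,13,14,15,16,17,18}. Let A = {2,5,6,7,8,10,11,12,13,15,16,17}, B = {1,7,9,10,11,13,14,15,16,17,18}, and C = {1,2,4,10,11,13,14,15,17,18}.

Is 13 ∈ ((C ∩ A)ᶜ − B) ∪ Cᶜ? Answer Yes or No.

13 ∈ C and 13 ∈ A, so 13 ∈ C ∩ A
13 ∉ (C ∩ A)ᶜ since 13 ∈ (C ∩ A)
13 ∉ (C ∩ A)ᶜ and 13 ∈ B, so 13 ∉ (C ∩ A)ᶜ − B
13 ∈ C, so 13 ∉ Cᶜ
13 ∉ ((C ∩ A)ᶜ − B) and 13 ∉ Cᶜ, so 13 ∉ ((C ∩ A)ᶜ − B) ∪ Cᶜ

No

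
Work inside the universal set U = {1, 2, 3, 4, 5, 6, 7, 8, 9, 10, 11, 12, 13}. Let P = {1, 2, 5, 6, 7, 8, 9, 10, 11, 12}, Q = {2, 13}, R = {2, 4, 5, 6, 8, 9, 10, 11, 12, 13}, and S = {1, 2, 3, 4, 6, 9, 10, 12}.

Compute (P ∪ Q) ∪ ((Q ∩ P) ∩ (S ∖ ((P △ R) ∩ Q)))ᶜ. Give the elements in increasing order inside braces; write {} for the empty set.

P ∪ Q = {1, 2, 5, 6, 7, 8, 9, 10, 11, 12, 13}
Q ∩ P = {2}
P △ R = {1, 4, 7, 13}
(P △ R) ∩ Q = {13}
S ∖ ((P △ R) ∩ Q) = {1, 2, 3, 4, 6, 9, 10, 12}
(Q ∩ P) ∩ (S ∖ ((P △ R) ∩ Q)) = {2}
((Q ∩ P) ∩ (S ∖ ((P △ R) ∩ Q)))ᶜ = {1, 3, 4, 5, 6, 7, 8, 9, 10, 11, 12, 13}
(P ∪ Q) ∪ ((Q ∩ P) ∩ (S ∖ ((P △ R) ∩ Q)))ᶜ = {1, 2, 3, 4, 5, 6, 7, 8, 9, 10, 11, 12, 13}

{1, 2, 3, 4, 5, 6, 7, 8, 9, 10, 11, 12, 13}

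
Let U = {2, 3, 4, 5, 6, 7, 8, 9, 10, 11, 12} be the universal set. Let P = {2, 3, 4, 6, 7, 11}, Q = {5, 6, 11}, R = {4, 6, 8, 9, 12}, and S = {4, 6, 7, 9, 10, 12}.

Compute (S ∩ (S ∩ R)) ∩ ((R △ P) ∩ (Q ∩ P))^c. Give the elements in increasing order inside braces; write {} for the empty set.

{4, 6, 9, 12}

S ∩ R = {4, 6, 9, 12}
S ∩ (S ∩ R) = {4, 6, 9, 12}
R △ P = {2, 3, 7, 8, 9, 11, 12}
Q ∩ P = {6, 11}
(R △ P) ∩ (Q ∩ P) = {11}
((R △ P) ∩ (Q ∩ P))^c = {2, 3, 4, 5, 6, 7, 8, 9, 10, 12}
(S ∩ (S ∩ R)) ∩ ((R △ P) ∩ (Q ∩ P))^c = {4, 6, 9, 12}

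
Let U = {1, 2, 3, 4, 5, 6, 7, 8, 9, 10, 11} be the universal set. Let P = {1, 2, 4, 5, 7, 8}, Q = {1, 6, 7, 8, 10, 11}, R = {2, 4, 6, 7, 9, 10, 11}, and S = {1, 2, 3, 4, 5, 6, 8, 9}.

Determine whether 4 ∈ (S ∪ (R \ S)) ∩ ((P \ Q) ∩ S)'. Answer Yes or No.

No

4 ∈ R and 4 ∈ S, so 4 ∉ R \ S
4 ∈ S and 4 ∉ (R \ S), so 4 ∈ S ∪ (R \ S)
4 ∈ P and 4 ∉ Q, so 4 ∈ P \ Q
4 ∈ (P \ Q) and 4 ∈ S, so 4 ∈ (P \ Q) ∩ S
4 ∉ ((P \ Q) ∩ S)' since 4 ∈ ((P \ Q) ∩ S)
4 ∈ (S ∪ (R \ S)) and 4 ∉ ((P \ Q) ∩ S)', so 4 ∉ (S ∪ (R \ S)) ∩ ((P \ Q) ∩ S)'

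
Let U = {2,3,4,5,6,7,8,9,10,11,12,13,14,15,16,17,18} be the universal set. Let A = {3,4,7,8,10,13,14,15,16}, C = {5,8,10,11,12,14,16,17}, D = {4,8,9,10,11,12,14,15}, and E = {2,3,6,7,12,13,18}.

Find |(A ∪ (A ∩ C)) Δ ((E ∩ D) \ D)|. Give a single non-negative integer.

9

A ∩ C = {8,10,14,16}
A ∪ (A ∩ C) = {3,4,7,8,10,13,14,15,16}
E ∩ D = {12}
(E ∩ D) \ D = {}
(A ∪ (A ∩ C)) Δ ((E ∩ D) \ D) = {3,4,7,8,10,13,14,15,16}
|(A ∪ (A ∩ C)) Δ ((E ∩ D) \ D)| = 9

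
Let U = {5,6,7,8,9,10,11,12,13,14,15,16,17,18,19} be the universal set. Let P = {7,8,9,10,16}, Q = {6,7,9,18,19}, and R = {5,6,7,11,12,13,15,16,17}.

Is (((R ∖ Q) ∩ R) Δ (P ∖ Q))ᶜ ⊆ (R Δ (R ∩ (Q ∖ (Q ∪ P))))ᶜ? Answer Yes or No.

No

R ∖ Q = {5,11,12,13,15,16,17}
(R ∖ Q) ∩ R = {5,11,12,13,15,16,17}
P ∖ Q = {8,10,16}
((R ∖ Q) ∩ R) Δ (P ∖ Q) = {5,8,10,11,12,13,15,17}
(((R ∖ Q) ∩ R) Δ (P ∖ Q))ᶜ = {6,7,9,14,16,18,19}
Q ∪ P = {6,7,8,9,10,16,18,19}
Q ∖ (Q ∪ P) = {}
R ∩ (Q ∖ (Q ∪ P)) = {}
R Δ (R ∩ (Q ∖ (Q ∪ P))) = {5,6,7,11,12,13,15,16,17}
(R Δ (R ∩ (Q ∖ (Q ∪ P))))ᶜ = {8,9,10,14,18,19}
6 ∈ (((R ∖ Q) ∩ R) Δ (P ∖ Q))ᶜ but 6 ∉ (R Δ (R ∩ (Q ∖ (Q ∪ P))))ᶜ, so the inclusion fails.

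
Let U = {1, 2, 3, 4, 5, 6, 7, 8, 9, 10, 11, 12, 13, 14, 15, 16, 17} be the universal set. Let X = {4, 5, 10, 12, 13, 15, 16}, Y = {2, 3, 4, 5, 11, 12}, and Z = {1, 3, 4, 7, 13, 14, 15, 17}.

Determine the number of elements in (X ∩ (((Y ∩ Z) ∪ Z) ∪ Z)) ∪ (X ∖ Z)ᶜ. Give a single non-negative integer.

Y ∩ Z = {3, 4}
(Y ∩ Z) ∪ Z = {1, 3, 4, 7, 13, 14, 15, 17}
((Y ∩ Z) ∪ Z) ∪ Z = {1, 3, 4, 7, 13, 14, 15, 17}
X ∩ (((Y ∩ Z) ∪ Z) ∪ Z) = {4, 13, 15}
X ∖ Z = {5, 10, 12, 16}
(X ∖ Z)ᶜ = {1, 2, 3, 4, 6, 7, 8, 9, 11, 13, 14, 15, 17}
(X ∩ (((Y ∩ Z) ∪ Z) ∪ Z)) ∪ (X ∖ Z)ᶜ = {1, 2, 3, 4, 6, 7, 8, 9, 11, 13, 14, 15, 17}
|(X ∩ (((Y ∩ Z) ∪ Z) ∪ Z)) ∪ (X ∖ Z)ᶜ| = 13

13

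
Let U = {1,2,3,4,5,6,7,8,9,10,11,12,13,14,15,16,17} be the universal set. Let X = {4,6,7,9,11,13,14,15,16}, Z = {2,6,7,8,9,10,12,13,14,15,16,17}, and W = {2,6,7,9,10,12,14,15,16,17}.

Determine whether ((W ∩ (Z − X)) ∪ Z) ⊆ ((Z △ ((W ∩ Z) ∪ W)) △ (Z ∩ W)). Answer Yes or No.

Yes

Z − X = {2,8,10,12,17}
W ∩ (Z − X) = {2,10,12,17}
(W ∩ (Z − X)) ∪ Z = {2,6,7,8,9,10,12,13,14,15,16,17}
W ∩ Z = {2,6,7,9,10,12,14,15,16,17}
(W ∩ Z) ∪ W = {2,6,7,9,10,12,14,15,16,17}
Z △ ((W ∩ Z) ∪ W) = {8,13}
Z ∩ W = {2,6,7,9,10,12,14,15,16,17}
(Z △ ((W ∩ Z) ∪ W)) △ (Z ∩ W) = {2,6,7,8,9,10,12,13,14,15,16,17}
Every element of {2,6,7,8,9,10,12,13,14,15,16,17} is in {2,6,7,8,9,10,12,13,14,15,16,17}, so (W ∩ (Z − X)) ∪ Z ⊆ (Z △ ((W ∩ Z) ∪ W)) △ (Z ∩ W).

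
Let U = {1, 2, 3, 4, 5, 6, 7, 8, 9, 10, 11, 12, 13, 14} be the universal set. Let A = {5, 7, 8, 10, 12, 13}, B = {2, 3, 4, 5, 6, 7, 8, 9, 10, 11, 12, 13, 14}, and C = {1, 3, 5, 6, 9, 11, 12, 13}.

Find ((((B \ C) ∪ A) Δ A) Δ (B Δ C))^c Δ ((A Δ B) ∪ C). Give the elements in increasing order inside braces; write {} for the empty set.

B \ C = {2, 4, 7, 8, 10, 14}
(B \ C) ∪ A = {2, 4, 5, 7, 8, 10, 12, 13, 14}
((B \ C) ∪ A) Δ A = {2, 4, 14}
B Δ C = {1, 2, 4, 7, 8, 10, 14}
(((B \ C) ∪ A) Δ A) Δ (B Δ C) = {1, 7, 8, 10}
((((B \ C) ∪ A) Δ A) Δ (B Δ C))^c = {2, 3, 4, 5, 6, 9, 11, 12, 13, 14}
A Δ B = {2, 3, 4, 6, 9, 11, 14}
(A Δ B) ∪ C = {1, 2, 3, 4, 5, 6, 9, 11, 12, 13, 14}
((((B \ C) ∪ A) Δ A) Δ (B Δ C))^c Δ ((A Δ B) ∪ C) = {1}

{1}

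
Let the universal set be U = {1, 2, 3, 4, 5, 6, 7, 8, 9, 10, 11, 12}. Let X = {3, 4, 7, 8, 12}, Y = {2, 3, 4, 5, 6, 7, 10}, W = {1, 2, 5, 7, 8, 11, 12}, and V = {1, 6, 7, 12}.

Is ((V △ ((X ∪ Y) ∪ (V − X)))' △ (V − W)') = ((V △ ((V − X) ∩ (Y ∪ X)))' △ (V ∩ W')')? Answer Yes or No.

No

X ∪ Y = {2, 3, 4, 5, 6, 7, 8, 10, 12}
V − X = {1, 6}
(X ∪ Y) ∪ (V − X) = {1, 2, 3, 4, 5, 6, 7, 8, 10, 12}
V △ ((X ∪ Y) ∪ (V − X)) = {2, 3, 4, 5, 8, 10}
(V △ ((X ∪ Y) ∪ (V − X)))' = {1, 6, 7, 9, 11, 12}
V − W = {6}
(V − W)' = {1, 2, 3, 4, 5, 7, 8, 9, 10, 11, 12}
(V △ ((X ∪ Y) ∪ (V − X)))' △ (V − W)' = {2, 3, 4, 5, 6, 8, 10}
Y ∪ X = {2, 3, 4, 5, 6, 7, 8, 10, 12}
(V − X) ∩ (Y ∪ X) = {6}
V △ ((V − X) ∩ (Y ∪ X)) = {1, 7, 12}
(V △ ((V − X) ∩ (Y ∪ X)))' = {2, 3, 4, 5, 6, 8, 9, 10, 11}
W' = {3, 4, 6, 9, 10}
V ∩ W' = {6}
(V ∩ W')' = {1, 2, 3, 4, 5, 7, 8, 9, 10, 11, 12}
(V △ ((V − X) ∩ (Y ∪ X)))' △ (V ∩ W')' = {1, 6, 7, 12}
1 ∈ (V △ ((V − X) ∩ (Y ∪ X)))' △ (V ∩ W')' but 1 ∉ (V △ ((X ∪ Y) ∪ (V − X)))' △ (V − W)', so they differ.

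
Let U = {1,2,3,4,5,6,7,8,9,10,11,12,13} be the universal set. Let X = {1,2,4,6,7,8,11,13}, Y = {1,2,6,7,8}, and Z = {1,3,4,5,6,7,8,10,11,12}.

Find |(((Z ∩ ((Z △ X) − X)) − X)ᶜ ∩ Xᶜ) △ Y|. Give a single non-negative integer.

Z △ X = {2,3,5,10,12,13}
(Z △ X) − X = {3,5,10,12}
Z ∩ ((Z △ X) − X) = {3,5,10,12}
(Z ∩ ((Z △ X) − X)) − X = {3,5,10,12}
((Z ∩ ((Z △ X) − X)) − X)ᶜ = {1,2,4,6,7,8,9,11,13}
Xᶜ = {3,5,9,10,12}
((Z ∩ ((Z △ X) − X)) − X)ᶜ ∩ Xᶜ = {9}
(((Z ∩ ((Z △ X) − X)) − X)ᶜ ∩ Xᶜ) △ Y = {1,2,6,7,8,9}
|(((Z ∩ ((Z △ X) − X)) − X)ᶜ ∩ Xᶜ) △ Y| = 6

6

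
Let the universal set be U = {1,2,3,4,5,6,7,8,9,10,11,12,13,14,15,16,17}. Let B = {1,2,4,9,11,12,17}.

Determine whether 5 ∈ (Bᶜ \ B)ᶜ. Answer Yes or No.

No

5 ∉ B, so 5 ∈ Bᶜ
5 ∈ Bᶜ and 5 ∉ B, so 5 ∈ Bᶜ \ B
5 ∉ (Bᶜ \ B)ᶜ since 5 ∈ (Bᶜ \ B)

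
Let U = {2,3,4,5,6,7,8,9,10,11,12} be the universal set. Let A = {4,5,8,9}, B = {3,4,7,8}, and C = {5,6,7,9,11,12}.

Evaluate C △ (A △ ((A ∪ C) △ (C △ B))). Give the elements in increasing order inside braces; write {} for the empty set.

A ∪ C = {4,5,6,7,8,9,11,12}
C △ B = {3,4,5,6,8,9,11,12}
(A ∪ C) △ (C △ B) = {3,7}
A △ ((A ∪ C) △ (C △ B)) = {3,4,5,7,8,9}
C △ (A △ ((A ∪ C) △ (C △ B))) = {3,4,6,8,11,12}

{3,4,6,8,11,12}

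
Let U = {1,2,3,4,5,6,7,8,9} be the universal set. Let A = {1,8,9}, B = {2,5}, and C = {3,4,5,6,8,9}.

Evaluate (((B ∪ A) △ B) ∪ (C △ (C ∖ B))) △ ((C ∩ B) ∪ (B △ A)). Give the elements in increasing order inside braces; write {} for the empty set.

{2}

B ∪ A = {1,2,5,8,9}
(B ∪ A) △ B = {1,8,9}
C ∖ B = {3,4,6,8,9}
C △ (C ∖ B) = {5}
((B ∪ A) △ B) ∪ (C △ (C ∖ B)) = {1,5,8,9}
C ∩ B = {5}
B △ A = {1,2,5,8,9}
(C ∩ B) ∪ (B △ A) = {1,2,5,8,9}
(((B ∪ A) △ B) ∪ (C △ (C ∖ B))) △ ((C ∩ B) ∪ (B △ A)) = {2}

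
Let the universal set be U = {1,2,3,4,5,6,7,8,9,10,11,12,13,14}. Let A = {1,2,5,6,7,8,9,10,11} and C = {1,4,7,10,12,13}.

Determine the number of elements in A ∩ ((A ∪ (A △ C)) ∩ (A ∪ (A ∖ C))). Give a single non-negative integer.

9

A △ C = {2,4,5,6,8,9,11,12,13}
A ∪ (A △ C) = {1,2,4,5,6,7,8,9,10,11,12,13}
A ∖ C = {2,5,6,8,9,11}
A ∪ (A ∖ C) = {1,2,5,6,7,8,9,10,11}
(A ∪ (A △ C)) ∩ (A ∪ (A ∖ C)) = {1,2,5,6,7,8,9,10,11}
A ∩ ((A ∪ (A △ C)) ∩ (A ∪ (A ∖ C))) = {1,2,5,6,7,8,9,10,11}
|A ∩ ((A ∪ (A △ C)) ∩ (A ∪ (A ∖ C)))| = 9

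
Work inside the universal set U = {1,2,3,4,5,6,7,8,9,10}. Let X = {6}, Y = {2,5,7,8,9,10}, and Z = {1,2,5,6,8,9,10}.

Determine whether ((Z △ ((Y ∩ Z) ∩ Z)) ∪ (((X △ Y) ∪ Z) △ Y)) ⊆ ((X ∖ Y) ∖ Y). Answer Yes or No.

No

Y ∩ Z = {2,5,8,9,10}
(Y ∩ Z) ∩ Z = {2,5,8,9,10}
Z △ ((Y ∩ Z) ∩ Z) = {1,6}
X △ Y = {2,5,6,7,8,9,10}
(X △ Y) ∪ Z = {1,2,5,6,7,8,9,10}
((X △ Y) ∪ Z) △ Y = {1,6}
(Z △ ((Y ∩ Z) ∩ Z)) ∪ (((X △ Y) ∪ Z) △ Y) = {1,6}
X ∖ Y = {6}
(X ∖ Y) ∖ Y = {6}
1 ∈ (Z △ ((Y ∩ Z) ∩ Z)) ∪ (((X △ Y) ∪ Z) △ Y) but 1 ∉ (X ∖ Y) ∖ Y, so the inclusion fails.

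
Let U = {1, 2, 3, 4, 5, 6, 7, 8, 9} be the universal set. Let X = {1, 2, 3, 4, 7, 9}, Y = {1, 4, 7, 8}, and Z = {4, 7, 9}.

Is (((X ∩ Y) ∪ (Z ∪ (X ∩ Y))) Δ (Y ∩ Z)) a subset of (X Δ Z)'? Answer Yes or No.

No

X ∩ Y = {1, 4, 7}
Z ∪ (X ∩ Y) = {1, 4, 7, 9}
(X ∩ Y) ∪ (Z ∪ (X ∩ Y)) = {1, 4, 7, 9}
Y ∩ Z = {4, 7}
((X ∩ Y) ∪ (Z ∪ (X ∩ Y))) Δ (Y ∩ Z) = {1, 9}
X Δ Z = {1, 2, 3}
(X Δ Z)' = {4, 5, 6, 7, 8, 9}
1 ∈ ((X ∩ Y) ∪ (Z ∪ (X ∩ Y))) Δ (Y ∩ Z) but 1 ∉ (X Δ Z)', so the inclusion fails.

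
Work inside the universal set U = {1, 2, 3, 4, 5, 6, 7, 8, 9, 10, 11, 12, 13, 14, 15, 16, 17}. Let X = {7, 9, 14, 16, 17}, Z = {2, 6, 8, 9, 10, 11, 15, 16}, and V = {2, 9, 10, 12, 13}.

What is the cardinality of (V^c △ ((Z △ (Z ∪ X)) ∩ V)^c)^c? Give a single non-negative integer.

V^c = {1, 3, 4, 5, 6, 7, 8, 11, 14, 15, 16, 17}
Z ∪ X = {2, 6, 7, 8, 9, 10, 11, 14, 15, 16, 17}
Z △ (Z ∪ X) = {7, 14, 17}
(Z △ (Z ∪ X)) ∩ V = {}
((Z △ (Z ∪ X)) ∩ V)^c = {1, 2, 3, 4, 5, 6, 7, 8, 9, 10, 11, 12, 13, 14, 15, 16, 17}
V^c △ ((Z △ (Z ∪ X)) ∩ V)^c = {2, 9, 10, 12, 13}
(V^c △ ((Z △ (Z ∪ X)) ∩ V)^c)^c = {1, 3, 4, 5, 6, 7, 8, 11, 14, 15, 16, 17}
|(V^c △ ((Z △ (Z ∪ X)) ∩ V)^c)^c| = 12

12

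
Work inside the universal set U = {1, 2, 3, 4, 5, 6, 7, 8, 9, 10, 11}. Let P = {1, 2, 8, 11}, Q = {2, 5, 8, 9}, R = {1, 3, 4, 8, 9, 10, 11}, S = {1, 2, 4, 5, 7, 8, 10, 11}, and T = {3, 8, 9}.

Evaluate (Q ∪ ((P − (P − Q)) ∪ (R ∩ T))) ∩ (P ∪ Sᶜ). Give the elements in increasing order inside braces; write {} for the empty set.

P − Q = {1, 11}
P − (P − Q) = {2, 8}
R ∩ T = {3, 8, 9}
(P − (P − Q)) ∪ (R ∩ T) = {2, 3, 8, 9}
Q ∪ ((P − (P − Q)) ∪ (R ∩ T)) = {2, 3, 5, 8, 9}
Sᶜ = {3, 6, 9}
P ∪ Sᶜ = {1, 2, 3, 6, 8, 9, 11}
(Q ∪ ((P − (P − Q)) ∪ (R ∩ T))) ∩ (P ∪ Sᶜ) = {2, 3, 8, 9}

{2, 3, 8, 9}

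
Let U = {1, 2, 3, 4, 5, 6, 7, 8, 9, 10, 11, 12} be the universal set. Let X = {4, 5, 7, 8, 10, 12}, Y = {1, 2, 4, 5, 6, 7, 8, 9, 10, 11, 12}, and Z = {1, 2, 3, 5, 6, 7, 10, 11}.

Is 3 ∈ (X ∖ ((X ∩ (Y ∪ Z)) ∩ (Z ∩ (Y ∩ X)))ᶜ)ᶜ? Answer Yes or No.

Yes

3 ∉ Y and 3 ∈ Z, so 3 ∈ Y ∪ Z
3 ∉ X and 3 ∈ (Y ∪ Z), so 3 ∉ X ∩ (Y ∪ Z)
3 ∉ Y and 3 ∉ X, so 3 ∉ Y ∩ X
3 ∈ Z and 3 ∉ (Y ∩ X), so 3 ∉ Z ∩ (Y ∩ X)
3 ∉ (X ∩ (Y ∪ Z)) and 3 ∉ (Z ∩ (Y ∩ X)), so 3 ∉ (X ∩ (Y ∪ Z)) ∩ (Z ∩ (Y ∩ X))
3 ∈ ((X ∩ (Y ∪ Z)) ∩ (Z ∩ (Y ∩ X)))ᶜ since 3 ∉ ((X ∩ (Y ∪ Z)) ∩ (Z ∩ (Y ∩ X)))
3 ∉ X and 3 ∈ ((X ∩ (Y ∪ Z)) ∩ (Z ∩ (Y ∩ X)))ᶜ, so 3 ∉ X ∖ ((X ∩ (Y ∪ Z)) ∩ (Z ∩ (Y ∩ X)))ᶜ
3 ∈ (X ∖ ((X ∩ (Y ∪ Z)) ∩ (Z ∩ (Y ∩ X)))ᶜ)ᶜ since 3 ∉ (X ∖ ((X ∩ (Y ∪ Z)) ∩ (Z ∩ (Y ∩ X)))ᶜ)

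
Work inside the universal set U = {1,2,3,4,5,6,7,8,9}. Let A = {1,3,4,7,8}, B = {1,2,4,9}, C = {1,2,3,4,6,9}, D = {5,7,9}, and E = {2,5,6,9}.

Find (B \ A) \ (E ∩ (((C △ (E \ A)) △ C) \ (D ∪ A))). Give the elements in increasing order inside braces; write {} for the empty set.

{9}

B \ A = {2,9}
E \ A = {2,5,6,9}
C △ (E \ A) = {1,3,4,5}
(C △ (E \ A)) △ C = {2,5,6,9}
D ∪ A = {1,3,4,5,7,8,9}
((C △ (E \ A)) △ C) \ (D ∪ A) = {2,6}
E ∩ (((C △ (E \ A)) △ C) \ (D ∪ A)) = {2,6}
(B \ A) \ (E ∩ (((C △ (E \ A)) △ C) \ (D ∪ A))) = {9}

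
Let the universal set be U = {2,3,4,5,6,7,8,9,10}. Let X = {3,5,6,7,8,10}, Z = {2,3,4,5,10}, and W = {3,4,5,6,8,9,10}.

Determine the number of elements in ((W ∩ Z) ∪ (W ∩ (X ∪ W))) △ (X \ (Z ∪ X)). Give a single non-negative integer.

7

W ∩ Z = {3,4,5,10}
X ∪ W = {3,4,5,6,7,8,9,10}
W ∩ (X ∪ W) = {3,4,5,6,8,9,10}
(W ∩ Z) ∪ (W ∩ (X ∪ W)) = {3,4,5,6,8,9,10}
Z ∪ X = {2,3,4,5,6,7,8,10}
X \ (Z ∪ X) = {}
((W ∩ Z) ∪ (W ∩ (X ∪ W))) △ (X \ (Z ∪ X)) = {3,4,5,6,8,9,10}
|((W ∩ Z) ∪ (W ∩ (X ∪ W))) △ (X \ (Z ∪ X))| = 7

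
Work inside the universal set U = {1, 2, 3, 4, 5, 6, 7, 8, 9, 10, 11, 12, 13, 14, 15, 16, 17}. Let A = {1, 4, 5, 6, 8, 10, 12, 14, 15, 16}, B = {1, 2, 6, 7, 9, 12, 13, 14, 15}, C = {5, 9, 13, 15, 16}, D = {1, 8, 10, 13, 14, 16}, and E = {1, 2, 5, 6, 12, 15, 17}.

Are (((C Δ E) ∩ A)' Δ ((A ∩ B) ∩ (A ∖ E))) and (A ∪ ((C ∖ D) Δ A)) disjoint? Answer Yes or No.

C Δ E = {1, 2, 6, 9, 12, 13, 16, 17}
(C Δ E) ∩ A = {1, 6, 12, 16}
((C Δ E) ∩ A)' = {2, 3, 4, 5, 7, 8, 9, 10, 11, 13, 14, 15, 17}
A ∩ B = {1, 6, 12, 14, 15}
A ∖ E = {4, 8, 10, 14, 16}
(A ∩ B) ∩ (A ∖ E) = {14}
((C Δ E) ∩ A)' Δ ((A ∩ B) ∩ (A ∖ E)) = {2, 3, 4, 5, 7, 8, 9, 10, 11, 13, 15, 17}
C ∖ D = {5, 9, 15}
(C ∖ D) Δ A = {1, 4, 6, 8, 9, 10, 12, 14, 16}
A ∪ ((C ∖ D) Δ A) = {1, 4, 5, 6, 8, 9, 10, 12, 14, 15, 16}
4 lies in both, so they are not disjoint.

No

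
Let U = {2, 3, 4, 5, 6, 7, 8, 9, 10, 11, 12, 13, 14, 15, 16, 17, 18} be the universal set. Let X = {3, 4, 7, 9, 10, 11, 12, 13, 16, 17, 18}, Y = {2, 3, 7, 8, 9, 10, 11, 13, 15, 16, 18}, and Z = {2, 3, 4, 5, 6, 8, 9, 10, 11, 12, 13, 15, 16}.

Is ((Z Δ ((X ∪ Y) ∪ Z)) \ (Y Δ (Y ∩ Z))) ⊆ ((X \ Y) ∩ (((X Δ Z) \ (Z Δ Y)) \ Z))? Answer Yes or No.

X ∪ Y = {2, 3, 4, 7, 8, 9, 10, 11, 12, 13, 15, 16, 17, 18}
(X ∪ Y) ∪ Z = {2, 3, 4, 5, 6, 7, 8, 9, 10, 11, 12, 13, 15, 16, 17, 18}
Z Δ ((X ∪ Y) ∪ Z) = {7, 17, 18}
Y ∩ Z = {2, 3, 8, 9, 10, 11, 13, 15, 16}
Y Δ (Y ∩ Z) = {7, 18}
(Z Δ ((X ∪ Y) ∪ Z)) \ (Y Δ (Y ∩ Z)) = {17}
X \ Y = {4, 12, 17}
X Δ Z = {2, 5, 6, 7, 8, 15, 17, 18}
Z Δ Y = {4, 5, 6, 7, 12, 18}
(X Δ Z) \ (Z Δ Y) = {2, 8, 15, 17}
((X Δ Z) \ (Z Δ Y)) \ Z = {17}
(X \ Y) ∩ (((X Δ Z) \ (Z Δ Y)) \ Z) = {17}
Every element of {17} is in {17}, so (Z Δ ((X ∪ Y) ∪ Z)) \ (Y Δ (Y ∩ Z)) ⊆ (X \ Y) ∩ (((X Δ Z) \ (Z Δ Y)) \ Z).

Yes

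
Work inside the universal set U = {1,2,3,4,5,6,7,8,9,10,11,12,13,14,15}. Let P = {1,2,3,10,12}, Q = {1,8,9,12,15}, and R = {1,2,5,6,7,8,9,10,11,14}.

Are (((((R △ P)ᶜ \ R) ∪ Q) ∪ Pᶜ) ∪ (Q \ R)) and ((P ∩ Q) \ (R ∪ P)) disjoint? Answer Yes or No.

Yes

R △ P = {3,5,6,7,8,9,11,12,14}
(R △ P)ᶜ = {1,2,4,10,13,15}
(R △ P)ᶜ \ R = {4,13,15}
((R △ P)ᶜ \ R) ∪ Q = {1,4,8,9,12,13,15}
Pᶜ = {4,5,6,7,8,9,11,13,14,15}
(((R △ P)ᶜ \ R) ∪ Q) ∪ Pᶜ = {1,4,5,6,7,8,9,11,12,13,14,15}
Q \ R = {12,15}
((((R △ P)ᶜ \ R) ∪ Q) ∪ Pᶜ) ∪ (Q \ R) = {1,4,5,6,7,8,9,11,12,13,14,15}
P ∩ Q = {1,12}
R ∪ P = {1,2,3,5,6,7,8,9,10,11,12,14}
(P ∩ Q) \ (R ∪ P) = {}
{1,4,5,6,7,8,9,11,12,13,14,15} and {} share no elements.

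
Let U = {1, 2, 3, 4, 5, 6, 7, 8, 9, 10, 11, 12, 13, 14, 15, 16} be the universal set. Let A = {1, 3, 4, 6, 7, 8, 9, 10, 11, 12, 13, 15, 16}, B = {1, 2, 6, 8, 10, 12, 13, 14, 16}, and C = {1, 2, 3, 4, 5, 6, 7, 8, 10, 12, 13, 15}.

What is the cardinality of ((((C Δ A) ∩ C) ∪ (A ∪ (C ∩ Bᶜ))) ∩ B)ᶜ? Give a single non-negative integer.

C Δ A = {2, 5, 9, 11, 16}
(C Δ A) ∩ C = {2, 5}
Bᶜ = {3, 4, 5, 7, 9, 11, 15}
C ∩ Bᶜ = {3, 4, 5, 7, 15}
A ∪ (C ∩ Bᶜ) = {1, 3, 4, 5, 6, 7, 8, 9, 10, 11, 12, 13, 15, 16}
((C Δ A) ∩ C) ∪ (A ∪ (C ∩ Bᶜ)) = {1, 2, 3, 4, 5, 6, 7, 8, 9, 10, 11, 12, 13, 15, 16}
(((C Δ A) ∩ C) ∪ (A ∪ (C ∩ Bᶜ))) ∩ B = {1, 2, 6, 8, 10, 12, 13, 16}
((((C Δ A) ∩ C) ∪ (A ∪ (C ∩ Bᶜ))) ∩ B)ᶜ = {3, 4, 5, 7, 9, 11, 14, 15}
|((((C Δ A) ∩ C) ∪ (A ∪ (C ∩ Bᶜ))) ∩ B)ᶜ| = 8

8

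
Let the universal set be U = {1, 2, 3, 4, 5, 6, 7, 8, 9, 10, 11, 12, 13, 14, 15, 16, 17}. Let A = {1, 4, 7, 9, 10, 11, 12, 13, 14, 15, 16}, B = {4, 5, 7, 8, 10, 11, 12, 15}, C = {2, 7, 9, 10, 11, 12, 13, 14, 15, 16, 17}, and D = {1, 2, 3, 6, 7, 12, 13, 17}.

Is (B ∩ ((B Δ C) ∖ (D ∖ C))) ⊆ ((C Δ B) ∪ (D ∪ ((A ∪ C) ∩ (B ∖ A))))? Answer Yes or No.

B Δ C = {2, 4, 5, 8, 9, 13, 14, 16, 17}
D ∖ C = {1, 3, 6}
(B Δ C) ∖ (D ∖ C) = {2, 4, 5, 8, 9, 13, 14, 16, 17}
B ∩ ((B Δ C) ∖ (D ∖ C)) = {4, 5, 8}
C Δ B = {2, 4, 5, 8, 9, 13, 14, 16, 17}
A ∪ C = {1, 2, 4, 7, 9, 10, 11, 12, 13, 14, 15, 16, 17}
B ∖ A = {5, 8}
(A ∪ C) ∩ (B ∖ A) = {}
D ∪ ((A ∪ C) ∩ (B ∖ A)) = {1, 2, 3, 6, 7, 12, 13, 17}
(C Δ B) ∪ (D ∪ ((A ∪ C) ∩ (B ∖ A))) = {1, 2, 3, 4, 5, 6, 7, 8, 9, 12, 13, 14, 16, 17}
Every element of {4, 5, 8} is in {1, 2, 3, 4, 5, 6, 7, 8, 9, 12, 13, 14, 16, 17}, so B ∩ ((B Δ C) ∖ (D ∖ C)) ⊆ (C Δ B) ∪ (D ∪ ((A ∪ C) ∩ (B ∖ A))).

Yes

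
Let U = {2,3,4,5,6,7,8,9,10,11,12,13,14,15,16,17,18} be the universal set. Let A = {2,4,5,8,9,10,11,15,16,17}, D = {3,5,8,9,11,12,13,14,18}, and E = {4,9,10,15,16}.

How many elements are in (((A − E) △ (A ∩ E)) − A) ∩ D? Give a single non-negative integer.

0

A − E = {2,5,8,11,17}
A ∩ E = {4,9,10,15,16}
(A − E) △ (A ∩ E) = {2,4,5,8,9,10,11,15,16,17}
((A − E) △ (A ∩ E)) − A = {}
(((A − E) △ (A ∩ E)) − A) ∩ D = {}
|(((A − E) △ (A ∩ E)) − A) ∩ D| = 0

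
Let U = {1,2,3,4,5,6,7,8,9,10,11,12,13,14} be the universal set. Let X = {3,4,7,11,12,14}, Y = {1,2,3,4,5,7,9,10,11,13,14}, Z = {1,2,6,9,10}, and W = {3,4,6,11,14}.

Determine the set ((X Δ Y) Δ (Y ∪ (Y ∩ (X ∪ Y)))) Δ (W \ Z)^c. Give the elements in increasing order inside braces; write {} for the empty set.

X Δ Y = {1,2,5,9,10,12,13}
X ∪ Y = {1,2,3,4,5,7,9,10,11,12,13,14}
Y ∩ (X ∪ Y) = {1,2,3,4,5,7,9,10,11,13,14}
Y ∪ (Y ∩ (X ∪ Y)) = {1,2,3,4,5,7,9,10,11,13,14}
(X Δ Y) Δ (Y ∪ (Y ∩ (X ∪ Y))) = {3,4,7,11,12,14}
W \ Z = {3,4,11,14}
(W \ Z)^c = {1,2,5,6,7,8,9,10,12,13}
((X Δ Y) Δ (Y ∪ (Y ∩ (X ∪ Y)))) Δ (W \ Z)^c = {1,2,3,4,5,6,8,9,10,11,13,14}

{1,2,3,4,5,6,8,9,10,11,13,14}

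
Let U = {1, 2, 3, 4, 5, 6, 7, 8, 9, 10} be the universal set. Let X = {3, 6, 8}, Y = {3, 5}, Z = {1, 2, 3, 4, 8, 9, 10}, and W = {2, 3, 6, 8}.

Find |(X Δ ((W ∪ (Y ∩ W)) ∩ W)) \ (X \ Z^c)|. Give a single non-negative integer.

1

Y ∩ W = {3}
W ∪ (Y ∩ W) = {2, 3, 6, 8}
(W ∪ (Y ∩ W)) ∩ W = {2, 3, 6, 8}
X Δ ((W ∪ (Y ∩ W)) ∩ W) = {2}
Z^c = {5, 6, 7}
X \ Z^c = {3, 8}
(X Δ ((W ∪ (Y ∩ W)) ∩ W)) \ (X \ Z^c) = {2}
|(X Δ ((W ∪ (Y ∩ W)) ∩ W)) \ (X \ Z^c)| = 1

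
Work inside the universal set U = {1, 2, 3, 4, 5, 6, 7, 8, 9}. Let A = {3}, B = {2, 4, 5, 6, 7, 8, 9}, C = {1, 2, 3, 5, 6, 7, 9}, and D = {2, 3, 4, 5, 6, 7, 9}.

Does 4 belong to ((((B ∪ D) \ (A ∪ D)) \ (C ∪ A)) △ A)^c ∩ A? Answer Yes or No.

No

4 ∈ B and 4 ∈ D, so 4 ∈ B ∪ D
4 ∉ A and 4 ∈ D, so 4 ∈ A ∪ D
4 ∈ (B ∪ D) and 4 ∈ (A ∪ D), so 4 ∉ (B ∪ D) \ (A ∪ D)
4 ∉ C and 4 ∉ A, so 4 ∉ C ∪ A
4 ∉ ((B ∪ D) \ (A ∪ D)) and 4 ∉ (C ∪ A), so 4 ∉ ((B ∪ D) \ (A ∪ D)) \ (C ∪ A)
4 ∉ (((B ∪ D) \ (A ∪ D)) \ (C ∪ A)) and 4 ∉ A, so 4 ∉ (((B ∪ D) \ (A ∪ D)) \ (C ∪ A)) △ A
4 ∈ ((((B ∪ D) \ (A ∪ D)) \ (C ∪ A)) △ A)^c since 4 ∉ ((((B ∪ D) \ (A ∪ D)) \ (C ∪ A)) △ A)
4 ∈ ((((B ∪ D) \ (A ∪ D)) \ (C ∪ A)) △ A)^c and 4 ∉ A, so 4 ∉ ((((B ∪ D) \ (A ∪ D)) \ (C ∪ A)) △ A)^c ∩ A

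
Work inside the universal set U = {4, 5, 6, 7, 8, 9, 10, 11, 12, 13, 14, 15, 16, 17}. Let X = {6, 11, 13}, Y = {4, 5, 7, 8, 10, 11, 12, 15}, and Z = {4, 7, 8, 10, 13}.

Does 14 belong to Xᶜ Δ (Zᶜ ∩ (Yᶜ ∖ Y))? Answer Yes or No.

No

14 ∉ X, so 14 ∈ Xᶜ
14 ∉ Z, so 14 ∈ Zᶜ
14 ∉ Y, so 14 ∈ Yᶜ
14 ∈ Yᶜ and 14 ∉ Y, so 14 ∈ Yᶜ ∖ Y
14 ∈ Zᶜ and 14 ∈ (Yᶜ ∖ Y), so 14 ∈ Zᶜ ∩ (Yᶜ ∖ Y)
14 ∈ Xᶜ and 14 ∈ (Zᶜ ∩ (Yᶜ ∖ Y)), so 14 ∉ Xᶜ Δ (Zᶜ ∩ (Yᶜ ∖ Y))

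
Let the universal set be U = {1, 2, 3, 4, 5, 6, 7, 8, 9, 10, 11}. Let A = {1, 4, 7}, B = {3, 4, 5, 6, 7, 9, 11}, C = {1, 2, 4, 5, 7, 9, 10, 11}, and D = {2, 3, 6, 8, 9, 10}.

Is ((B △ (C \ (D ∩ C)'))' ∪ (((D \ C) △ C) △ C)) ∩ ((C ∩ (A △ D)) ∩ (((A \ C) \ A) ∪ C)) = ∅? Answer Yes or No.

D ∩ C = {2, 9, 10}
(D ∩ C)' = {1, 3, 4, 5, 6, 7, 8, 11}
C \ (D ∩ C)' = {2, 9, 10}
B △ (C \ (D ∩ C)') = {2, 3, 4, 5, 6, 7, 10, 11}
(B △ (C \ (D ∩ C)'))' = {1, 8, 9}
D \ C = {3, 6, 8}
(D \ C) △ C = {1, 2, 3, 4, 5, 6, 7, 8, 9, 10, 11}
((D \ C) △ C) △ C = {3, 6, 8}
(B △ (C \ (D ∩ C)'))' ∪ (((D \ C) △ C) △ C) = {1, 3, 6, 8, 9}
A △ D = {1, 2, 3, 4, 6, 7, 8, 9, 10}
C ∩ (A △ D) = {1, 2, 4, 7, 9, 10}
A \ C = {}
(A \ C) \ A = {}
((A \ C) \ A) ∪ C = {1, 2, 4, 5, 7, 9, 10, 11}
(C ∩ (A △ D)) ∩ (((A \ C) \ A) ∪ C) = {1, 2, 4, 7, 9, 10}
1 lies in both, so they are not disjoint.

No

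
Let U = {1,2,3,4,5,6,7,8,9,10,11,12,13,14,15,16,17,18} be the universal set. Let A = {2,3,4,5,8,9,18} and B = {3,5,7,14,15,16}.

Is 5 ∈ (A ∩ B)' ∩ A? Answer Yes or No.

No

5 ∈ A and 5 ∈ B, so 5 ∈ A ∩ B
5 ∉ (A ∩ B)' since 5 ∈ (A ∩ B)
5 ∉ (A ∩ B)' and 5 ∈ A, so 5 ∉ (A ∩ B)' ∩ A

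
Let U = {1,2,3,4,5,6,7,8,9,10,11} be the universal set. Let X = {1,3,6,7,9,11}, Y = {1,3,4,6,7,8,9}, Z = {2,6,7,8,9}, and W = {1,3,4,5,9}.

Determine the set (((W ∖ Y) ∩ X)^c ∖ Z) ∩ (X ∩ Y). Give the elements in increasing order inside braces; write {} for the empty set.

{1,3}

W ∖ Y = {5}
(W ∖ Y) ∩ X = {}
((W ∖ Y) ∩ X)^c = {1,2,3,4,5,6,7,8,9,10,11}
((W ∖ Y) ∩ X)^c ∖ Z = {1,3,4,5,10,11}
X ∩ Y = {1,3,6,7,9}
(((W ∖ Y) ∩ X)^c ∖ Z) ∩ (X ∩ Y) = {1,3}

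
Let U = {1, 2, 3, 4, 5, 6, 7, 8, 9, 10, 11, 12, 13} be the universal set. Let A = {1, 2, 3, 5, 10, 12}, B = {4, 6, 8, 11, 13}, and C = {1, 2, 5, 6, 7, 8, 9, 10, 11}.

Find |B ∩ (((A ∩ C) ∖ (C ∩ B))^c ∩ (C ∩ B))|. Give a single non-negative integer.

3

A ∩ C = {1, 2, 5, 10}
C ∩ B = {6, 8, 11}
(A ∩ C) ∖ (C ∩ B) = {1, 2, 5, 10}
((A ∩ C) ∖ (C ∩ B))^c = {3, 4, 6, 7, 8, 9, 11, 12, 13}
((A ∩ C) ∖ (C ∩ B))^c ∩ (C ∩ B) = {6, 8, 11}
B ∩ (((A ∩ C) ∖ (C ∩ B))^c ∩ (C ∩ B)) = {6, 8, 11}
|B ∩ (((A ∩ C) ∖ (C ∩ B))^c ∩ (C ∩ B))| = 3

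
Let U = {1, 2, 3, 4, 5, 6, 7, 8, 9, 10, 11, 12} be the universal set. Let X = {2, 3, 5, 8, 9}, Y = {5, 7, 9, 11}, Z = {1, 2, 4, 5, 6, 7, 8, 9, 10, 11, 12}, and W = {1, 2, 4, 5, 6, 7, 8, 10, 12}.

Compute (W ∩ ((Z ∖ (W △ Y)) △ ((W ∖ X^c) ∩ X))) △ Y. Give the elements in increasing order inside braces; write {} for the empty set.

W △ Y = {1, 2, 4, 6, 8, 9, 10, 11, 12}
Z ∖ (W △ Y) = {5, 7}
X^c = {1, 4, 6, 7, 10, 11, 12}
W ∖ X^c = {2, 5, 8}
(W ∖ X^c) ∩ X = {2, 5, 8}
(Z ∖ (W △ Y)) △ ((W ∖ X^c) ∩ X) = {2, 7, 8}
W ∩ ((Z ∖ (W △ Y)) △ ((W ∖ X^c) ∩ X)) = {2, 7, 8}
(W ∩ ((Z ∖ (W △ Y)) △ ((W ∖ X^c) ∩ X))) △ Y = {2, 5, 8, 9, 11}

{2, 5, 8, 9, 11}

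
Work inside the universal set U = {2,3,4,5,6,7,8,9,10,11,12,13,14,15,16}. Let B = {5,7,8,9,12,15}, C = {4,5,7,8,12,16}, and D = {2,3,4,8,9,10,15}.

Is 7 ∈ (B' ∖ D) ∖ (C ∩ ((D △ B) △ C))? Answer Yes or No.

7 ∈ B, so 7 ∉ B'
7 ∉ B' and 7 ∉ D, so 7 ∉ B' ∖ D
7 ∉ D and 7 ∈ B, so 7 ∈ D △ B
7 ∈ (D △ B) and 7 ∈ C, so 7 ∉ (D △ B) △ C
7 ∈ C and 7 ∉ ((D △ B) △ C), so 7 ∉ C ∩ ((D △ B) △ C)
7 ∉ (B' ∖ D) and 7 ∉ (C ∩ ((D △ B) △ C)), so 7 ∉ (B' ∖ D) ∖ (C ∩ ((D △ B) △ C))

No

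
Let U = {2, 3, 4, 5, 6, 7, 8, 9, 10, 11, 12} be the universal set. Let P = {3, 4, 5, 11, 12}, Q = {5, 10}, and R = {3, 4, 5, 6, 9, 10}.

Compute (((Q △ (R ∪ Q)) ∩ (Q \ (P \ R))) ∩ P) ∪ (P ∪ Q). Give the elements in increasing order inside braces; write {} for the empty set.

R ∪ Q = {3, 4, 5, 6, 9, 10}
Q △ (R ∪ Q) = {3, 4, 6, 9}
P \ R = {11, 12}
Q \ (P \ R) = {5, 10}
(Q △ (R ∪ Q)) ∩ (Q \ (P \ R)) = {}
((Q △ (R ∪ Q)) ∩ (Q \ (P \ R))) ∩ P = {}
P ∪ Q = {3, 4, 5, 10, 11, 12}
(((Q △ (R ∪ Q)) ∩ (Q \ (P \ R))) ∩ P) ∪ (P ∪ Q) = {3, 4, 5, 10, 11, 12}

{3, 4, 5, 10, 11, 12}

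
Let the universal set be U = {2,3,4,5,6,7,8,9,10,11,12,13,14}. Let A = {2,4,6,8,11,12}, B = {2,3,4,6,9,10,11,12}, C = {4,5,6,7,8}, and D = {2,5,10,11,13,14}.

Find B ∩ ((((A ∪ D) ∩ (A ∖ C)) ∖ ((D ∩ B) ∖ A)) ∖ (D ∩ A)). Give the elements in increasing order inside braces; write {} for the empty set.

A ∪ D = {2,4,5,6,8,10,11,12,13,14}
A ∖ C = {2,11,12}
(A ∪ D) ∩ (A ∖ C) = {2,11,12}
D ∩ B = {2,10,11}
(D ∩ B) ∖ A = {10}
((A ∪ D) ∩ (A ∖ C)) ∖ ((D ∩ B) ∖ A) = {2,11,12}
D ∩ A = {2,11}
(((A ∪ D) ∩ (A ∖ C)) ∖ ((D ∩ B) ∖ A)) ∖ (D ∩ A) = {12}
B ∩ ((((A ∪ D) ∩ (A ∖ C)) ∖ ((D ∩ B) ∖ A)) ∖ (D ∩ A)) = {12}

{12}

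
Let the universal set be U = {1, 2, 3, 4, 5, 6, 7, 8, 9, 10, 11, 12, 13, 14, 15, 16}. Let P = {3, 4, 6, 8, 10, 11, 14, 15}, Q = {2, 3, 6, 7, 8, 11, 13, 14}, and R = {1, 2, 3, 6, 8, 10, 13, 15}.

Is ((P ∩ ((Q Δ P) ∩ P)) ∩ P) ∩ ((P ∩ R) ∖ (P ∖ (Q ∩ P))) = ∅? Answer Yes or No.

Yes

Q Δ P = {2, 4, 7, 10, 13, 15}
(Q Δ P) ∩ P = {4, 10, 15}
P ∩ ((Q Δ P) ∩ P) = {4, 10, 15}
(P ∩ ((Q Δ P) ∩ P)) ∩ P = {4, 10, 15}
P ∩ R = {3, 6, 8, 10, 15}
Q ∩ P = {3, 6, 8, 11, 14}
P ∖ (Q ∩ P) = {4, 10, 15}
(P ∩ R) ∖ (P ∖ (Q ∩ P)) = {3, 6, 8}
{4, 10, 15} and {3, 6, 8} share no elements.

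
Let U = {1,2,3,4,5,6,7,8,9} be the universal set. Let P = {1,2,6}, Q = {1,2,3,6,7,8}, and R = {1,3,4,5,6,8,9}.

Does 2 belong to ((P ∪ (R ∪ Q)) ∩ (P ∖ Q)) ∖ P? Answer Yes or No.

2 ∉ R and 2 ∈ Q, so 2 ∈ R ∪ Q
2 ∈ P and 2 ∈ (R ∪ Q), so 2 ∈ P ∪ (R ∪ Q)
2 ∈ P and 2 ∈ Q, so 2 ∉ P ∖ Q
2 ∈ (P ∪ (R ∪ Q)) and 2 ∉ (P ∖ Q), so 2 ∉ (P ∪ (R ∪ Q)) ∩ (P ∖ Q)
2 ∉ ((P ∪ (R ∪ Q)) ∩ (P ∖ Q)) and 2 ∈ P, so 2 ∉ ((P ∪ (R ∪ Q)) ∩ (P ∖ Q)) ∖ P

No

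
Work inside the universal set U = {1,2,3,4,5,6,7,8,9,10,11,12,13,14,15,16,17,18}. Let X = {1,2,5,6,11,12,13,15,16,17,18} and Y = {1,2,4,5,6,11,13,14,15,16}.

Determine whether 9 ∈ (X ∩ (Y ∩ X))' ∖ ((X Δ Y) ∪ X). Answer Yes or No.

9 ∉ Y and 9 ∉ X, so 9 ∉ Y ∩ X
9 ∉ X and 9 ∉ (Y ∩ X), so 9 ∉ X ∩ (Y ∩ X)
9 ∈ (X ∩ (Y ∩ X))' since 9 ∉ (X ∩ (Y ∩ X))
9 ∉ X and 9 ∉ Y, so 9 ∉ X Δ Y
9 ∉ (X Δ Y) and 9 ∉ X, so 9 ∉ (X Δ Y) ∪ X
9 ∈ (X ∩ (Y ∩ X))' and 9 ∉ ((X Δ Y) ∪ X), so 9 ∈ (X ∩ (Y ∩ X))' ∖ ((X Δ Y) ∪ X)

Yes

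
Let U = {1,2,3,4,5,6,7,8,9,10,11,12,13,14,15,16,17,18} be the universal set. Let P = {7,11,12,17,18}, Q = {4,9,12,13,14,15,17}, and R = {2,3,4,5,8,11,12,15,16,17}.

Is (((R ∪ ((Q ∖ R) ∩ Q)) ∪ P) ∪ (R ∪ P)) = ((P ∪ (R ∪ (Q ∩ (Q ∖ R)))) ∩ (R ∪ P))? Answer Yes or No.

Q ∖ R = {9,13,14}
(Q ∖ R) ∩ Q = {9,13,14}
R ∪ ((Q ∖ R) ∩ Q) = {2,3,4,5,8,9,11,12,13,14,15,16,17}
(R ∪ ((Q ∖ R) ∩ Q)) ∪ P = {2,3,4,5,7,8,9,11,12,13,14,15,16,17,18}
R ∪ P = {2,3,4,5,7,8,11,12,15,16,17,18}
((R ∪ ((Q ∖ R) ∩ Q)) ∪ P) ∪ (R ∪ P) = {2,3,4,5,7,8,9,11,12,13,14,15,16,17,18}
Q ∩ (Q ∖ R) = {9,13,14}
R ∪ (Q ∩ (Q ∖ R)) = {2,3,4,5,8,9,11,12,13,14,15,16,17}
P ∪ (R ∪ (Q ∩ (Q ∖ R))) = {2,3,4,5,7,8,9,11,12,13,14,15,16,17,18}
(P ∪ (R ∪ (Q ∩ (Q ∖ R)))) ∩ (R ∪ P) = {2,3,4,5,7,8,11,12,15,16,17,18}
9 ∈ ((R ∪ ((Q ∖ R) ∩ Q)) ∪ P) ∪ (R ∪ P) but 9 ∉ (P ∪ (R ∪ (Q ∩ (Q ∖ R)))) ∩ (R ∪ P), so they differ.

No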